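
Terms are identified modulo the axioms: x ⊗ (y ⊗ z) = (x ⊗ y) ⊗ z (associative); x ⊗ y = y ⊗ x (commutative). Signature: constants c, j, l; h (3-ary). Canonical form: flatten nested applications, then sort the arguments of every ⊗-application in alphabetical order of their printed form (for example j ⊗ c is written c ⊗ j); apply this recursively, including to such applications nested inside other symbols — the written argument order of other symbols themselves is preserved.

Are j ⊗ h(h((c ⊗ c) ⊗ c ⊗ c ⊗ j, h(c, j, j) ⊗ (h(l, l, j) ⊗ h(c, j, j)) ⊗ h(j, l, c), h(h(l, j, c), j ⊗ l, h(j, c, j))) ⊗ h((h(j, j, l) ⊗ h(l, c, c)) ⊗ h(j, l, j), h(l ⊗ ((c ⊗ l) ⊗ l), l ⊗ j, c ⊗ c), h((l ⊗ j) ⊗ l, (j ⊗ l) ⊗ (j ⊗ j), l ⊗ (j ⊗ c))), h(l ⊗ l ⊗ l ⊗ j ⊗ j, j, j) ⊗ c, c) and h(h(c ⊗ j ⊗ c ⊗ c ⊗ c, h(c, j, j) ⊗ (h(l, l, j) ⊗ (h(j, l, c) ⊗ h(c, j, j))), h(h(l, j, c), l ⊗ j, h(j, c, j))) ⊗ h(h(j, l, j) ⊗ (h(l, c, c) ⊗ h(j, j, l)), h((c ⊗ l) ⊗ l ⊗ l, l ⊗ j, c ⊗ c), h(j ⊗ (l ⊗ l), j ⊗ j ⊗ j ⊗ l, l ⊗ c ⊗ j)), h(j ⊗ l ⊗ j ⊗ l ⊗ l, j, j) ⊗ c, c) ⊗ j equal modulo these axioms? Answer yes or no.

Left:  j ⊗ h(h((c ⊗ c) ⊗ c ⊗ c ⊗ j, h(c, j, j) ⊗ (h(l, l, j) ⊗ h(c, j, j)) ⊗ h(j, l, c), h(h(l, j, c), j ⊗ l, h(j, c, j))) ⊗ h((h(j, j, l) ⊗ h(l, c, c)) ⊗ h(j, l, j), h(l ⊗ ((c ⊗ l) ⊗ l), l ⊗ j, c ⊗ c), h((l ⊗ j) ⊗ l, (j ⊗ l) ⊗ (j ⊗ j), l ⊗ (j ⊗ c))), h(l ⊗ l ⊗ l ⊗ j ⊗ j, j, j) ⊗ c, c)
  Canonicalize subterm:  h(h((c ⊗ c) ⊗ c ⊗ c ⊗ j, h(c, j, j) ⊗ (h(l, l, j) ⊗ h(c, j, j)) ⊗ h(j, l, c), h(h(l, j, c), j ⊗ l, h(j, c, j))) ⊗ h((h(j, j, l) ⊗ h(l, c, c)) ⊗ h(j, l, j), h(l ⊗ ((c ⊗ l) ⊗ l), l ⊗ j, c ⊗ c), h((l ⊗ j) ⊗ l, (j ⊗ l) ⊗ (j ⊗ j), l ⊗ (j ⊗ c))), h(l ⊗ l ⊗ l ⊗ j ⊗ j, j, j) ⊗ c, c)  →  h(h(c ⊗ c ⊗ c ⊗ c ⊗ j, h(c, j, j) ⊗ h(c, j, j) ⊗ h(j, l, c) ⊗ h(l, l, j), h(h(l, j, c), j ⊗ l, h(j, c, j))) ⊗ h(h(j, j, l) ⊗ h(j, l, j) ⊗ h(l, c, c), h(c ⊗ l ⊗ l ⊗ l, j ⊗ l, c ⊗ c), h(j ⊗ l ⊗ l, j ⊗ j ⊗ j ⊗ l, c ⊗ j ⊗ l)), c ⊗ h(j ⊗ j ⊗ l ⊗ l ⊗ l, j, j), c)
  Order the arguments:  h(h(c ⊗ c ⊗ c ⊗ c ⊗ j, h(c, j, j) ⊗ h(c, j, j) ⊗ h(j, l, c) ⊗ h(l, l, j), h(h(l, j, c), j ⊗ l, h(j, c, j))) ⊗ h(h(j, j, l) ⊗ h(j, l, j) ⊗ h(l, c, c), h(c ⊗ l ⊗ l ⊗ l, j ⊗ l, c ⊗ c), h(j ⊗ l ⊗ l, j ⊗ j ⊗ j ⊗ l, c ⊗ j ⊗ l)), c ⊗ h(j ⊗ j ⊗ l ⊗ l ⊗ l, j, j), c) ⊗ j
Right:  h(h(c ⊗ j ⊗ c ⊗ c ⊗ c, h(c, j, j) ⊗ (h(l, l, j) ⊗ (h(j, l, c) ⊗ h(c, j, j))), h(h(l, j, c), l ⊗ j, h(j, c, j))) ⊗ h(h(j, l, j) ⊗ (h(l, c, c) ⊗ h(j, j, l)), h((c ⊗ l) ⊗ l ⊗ l, l ⊗ j, c ⊗ c), h(j ⊗ (l ⊗ l), j ⊗ j ⊗ j ⊗ l, l ⊗ c ⊗ j)), h(j ⊗ l ⊗ j ⊗ l ⊗ l, j, j) ⊗ c, c) ⊗ j
  Canonicalize subterm:  h(h(c ⊗ j ⊗ c ⊗ c ⊗ c, h(c, j, j) ⊗ (h(l, l, j) ⊗ (h(j, l, c) ⊗ h(c, j, j))), h(h(l, j, c), l ⊗ j, h(j, c, j))) ⊗ h(h(j, l, j) ⊗ (h(l, c, c) ⊗ h(j, j, l)), h((c ⊗ l) ⊗ l ⊗ l, l ⊗ j, c ⊗ c), h(j ⊗ (l ⊗ l), j ⊗ j ⊗ j ⊗ l, l ⊗ c ⊗ j)), h(j ⊗ l ⊗ j ⊗ l ⊗ l, j, j) ⊗ c, c)  →  h(h(c ⊗ c ⊗ c ⊗ c ⊗ j, h(c, j, j) ⊗ h(c, j, j) ⊗ h(j, l, c) ⊗ h(l, l, j), h(h(l, j, c), j ⊗ l, h(j, c, j))) ⊗ h(h(j, j, l) ⊗ h(j, l, j) ⊗ h(l, c, c), h(c ⊗ l ⊗ l ⊗ l, j ⊗ l, c ⊗ c), h(j ⊗ l ⊗ l, j ⊗ j ⊗ j ⊗ l, c ⊗ j ⊗ l)), c ⊗ h(j ⊗ j ⊗ l ⊗ l ⊗ l, j, j), c)
  Sort arguments:  h(h(c ⊗ c ⊗ c ⊗ c ⊗ j, h(c, j, j) ⊗ h(c, j, j) ⊗ h(j, l, c) ⊗ h(l, l, j), h(h(l, j, c), j ⊗ l, h(j, c, j))) ⊗ h(h(j, j, l) ⊗ h(j, l, j) ⊗ h(l, c, c), h(c ⊗ l ⊗ l ⊗ l, j ⊗ l, c ⊗ c), h(j ⊗ l ⊗ l, j ⊗ j ⊗ j ⊗ l, c ⊗ j ⊗ l)), c ⊗ h(j ⊗ j ⊗ l ⊗ l ⊗ l, j, j), c) ⊗ j

Answer: yes — both canonical forms are h(h(c ⊗ c ⊗ c ⊗ c ⊗ j, h(c, j, j) ⊗ h(c, j, j) ⊗ h(j, l, c) ⊗ h(l, l, j), h(h(l, j, c), j ⊗ l, h(j, c, j))) ⊗ h(h(j, j, l) ⊗ h(j, l, j) ⊗ h(l, c, c), h(c ⊗ l ⊗ l ⊗ l, j ⊗ l, c ⊗ c), h(j ⊗ l ⊗ l, j ⊗ j ⊗ j ⊗ l, c ⊗ j ⊗ l)), c ⊗ h(j ⊗ j ⊗ l ⊗ l ⊗ l, j, j), c) ⊗ j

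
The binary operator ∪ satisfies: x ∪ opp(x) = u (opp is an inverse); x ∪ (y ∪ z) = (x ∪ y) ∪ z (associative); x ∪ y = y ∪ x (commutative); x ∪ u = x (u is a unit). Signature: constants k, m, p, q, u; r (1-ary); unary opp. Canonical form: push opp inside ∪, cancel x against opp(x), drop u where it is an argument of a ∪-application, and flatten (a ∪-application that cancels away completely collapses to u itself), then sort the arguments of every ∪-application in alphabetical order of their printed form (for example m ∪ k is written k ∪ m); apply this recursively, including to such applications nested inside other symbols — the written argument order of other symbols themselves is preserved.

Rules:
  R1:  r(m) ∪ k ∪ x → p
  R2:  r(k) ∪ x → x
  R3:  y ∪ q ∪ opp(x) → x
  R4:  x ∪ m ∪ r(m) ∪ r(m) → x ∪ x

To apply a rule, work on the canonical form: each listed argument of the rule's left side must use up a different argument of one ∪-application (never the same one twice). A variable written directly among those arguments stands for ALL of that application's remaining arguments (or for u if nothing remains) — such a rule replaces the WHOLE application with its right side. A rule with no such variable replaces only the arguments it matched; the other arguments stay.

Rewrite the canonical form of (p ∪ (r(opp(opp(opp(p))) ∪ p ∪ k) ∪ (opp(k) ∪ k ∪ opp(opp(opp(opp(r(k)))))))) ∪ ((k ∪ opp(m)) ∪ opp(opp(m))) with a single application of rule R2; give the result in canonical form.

Canonical form:  k ∪ p ∪ r(k) ∪ r(k)
R2 matches:  uses r(k);  x := k ∪ p ∪ r(k)
Every leftover argument binds to the variable; the entire application is replaced.
New term:  k ∪ p ∪ r(k)

Answer: k ∪ p ∪ r(k)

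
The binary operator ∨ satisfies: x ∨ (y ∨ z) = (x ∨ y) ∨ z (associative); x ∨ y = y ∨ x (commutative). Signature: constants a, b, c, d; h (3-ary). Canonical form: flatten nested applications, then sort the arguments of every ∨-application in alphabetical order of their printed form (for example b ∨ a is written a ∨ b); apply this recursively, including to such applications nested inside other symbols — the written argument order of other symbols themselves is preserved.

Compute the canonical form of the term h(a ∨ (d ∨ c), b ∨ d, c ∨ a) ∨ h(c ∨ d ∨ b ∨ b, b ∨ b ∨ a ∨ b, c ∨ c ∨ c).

Answer: h(a ∨ c ∨ d, b ∨ d, a ∨ c) ∨ h(b ∨ b ∨ c ∨ d, a ∨ b ∨ b ∨ b, c ∨ c ∨ c)

Derivation:
Canonicalize subterm:  h(a ∨ (d ∨ c), b ∨ d, c ∨ a)  →  h(a ∨ c ∨ d, b ∨ d, a ∨ c)
Canonicalize subterm:  h(c ∨ d ∨ b ∨ b, b ∨ b ∨ a ∨ b, c ∨ c ∨ c)  →  h(b ∨ b ∨ c ∨ d, a ∨ b ∨ b ∨ b, c ∨ c ∨ c)
Sort arguments:  h(a ∨ c ∨ d, b ∨ d, a ∨ c) ∨ h(b ∨ b ∨ c ∨ d, a ∨ b ∨ b ∨ b, c ∨ c ∨ c)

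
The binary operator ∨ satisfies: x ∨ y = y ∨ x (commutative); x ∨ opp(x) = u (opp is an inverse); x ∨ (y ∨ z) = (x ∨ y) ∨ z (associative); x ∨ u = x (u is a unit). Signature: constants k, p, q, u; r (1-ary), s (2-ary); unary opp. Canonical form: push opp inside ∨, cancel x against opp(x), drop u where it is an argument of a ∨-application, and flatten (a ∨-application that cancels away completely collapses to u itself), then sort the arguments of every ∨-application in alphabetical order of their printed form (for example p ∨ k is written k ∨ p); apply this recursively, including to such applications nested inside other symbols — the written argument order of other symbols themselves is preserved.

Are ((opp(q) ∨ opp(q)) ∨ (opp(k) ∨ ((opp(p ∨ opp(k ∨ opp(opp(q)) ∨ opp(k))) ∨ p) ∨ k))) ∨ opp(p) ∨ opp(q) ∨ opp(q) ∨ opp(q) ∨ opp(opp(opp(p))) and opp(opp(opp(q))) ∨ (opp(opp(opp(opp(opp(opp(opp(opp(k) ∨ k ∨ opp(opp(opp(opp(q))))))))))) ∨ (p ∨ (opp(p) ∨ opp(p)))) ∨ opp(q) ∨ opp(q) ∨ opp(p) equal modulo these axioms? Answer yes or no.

Answer: yes — both canonical forms are opp(p) ∨ opp(p) ∨ opp(q) ∨ opp(q) ∨ opp(q) ∨ opp(q)

Derivation:
Left:  ((opp(q) ∨ opp(q)) ∨ (opp(k) ∨ ((opp(p ∨ opp(k ∨ opp(opp(q)) ∨ opp(k))) ∨ p) ∨ k))) ∨ opp(p) ∨ opp(q) ∨ opp(q) ∨ opp(q) ∨ opp(opp(opp(p)))
  Push opp inside:  distribute opp over ∨ and collapse double opp
  Cancel:  k cancels
  Collect:  opp(q) ∨ opp(q) ∨ opp(q) ∨ opp(q) ∨ opp(p) ∨ opp(p)
  Sort:  opp(p) ∨ opp(p) ∨ opp(q) ∨ opp(q) ∨ opp(q) ∨ opp(q)
Right:  opp(opp(opp(q))) ∨ (opp(opp(opp(opp(opp(opp(opp(opp(k) ∨ k ∨ opp(opp(opp(opp(q))))))))))) ∨ (p ∨ (opp(p) ∨ opp(p)))) ∨ opp(q) ∨ opp(q) ∨ opp(p)
  Push opp inside:  distribute opp over ∨ and collapse double opp
  Inverses cancel:  k cancels
  Collect:  opp(q) ∨ opp(q) ∨ opp(q) ∨ opp(q) ∨ opp(p) ∨ opp(p)
  Sort:  opp(p) ∨ opp(p) ∨ opp(q) ∨ opp(q) ∨ opp(q) ∨ opp(q)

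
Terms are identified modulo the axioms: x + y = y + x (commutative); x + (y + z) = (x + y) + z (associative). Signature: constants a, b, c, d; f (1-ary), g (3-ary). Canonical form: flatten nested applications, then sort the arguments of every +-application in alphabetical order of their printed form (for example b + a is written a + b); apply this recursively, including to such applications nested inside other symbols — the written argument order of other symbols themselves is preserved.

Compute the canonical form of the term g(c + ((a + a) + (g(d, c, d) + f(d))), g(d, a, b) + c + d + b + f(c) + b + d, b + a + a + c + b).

Answer: g(a + a + c + f(d) + g(d, c, d), b + b + c + d + d + f(c) + g(d, a, b), a + a + b + b + c)

Derivation:
Work inside:  c + ((a + a) + (g(d, c, d) + f(d)))
Merge nested applications:  c + a + a + g(d, c, d) + f(d)
Sort arguments:  a + a + c + f(d) + g(d, c, d)
Put back:  g(a + a + c + f(d) + g(d, c, d), b + b + c + d + d + f(c) + g(d, a, b), a + a + b + b + c)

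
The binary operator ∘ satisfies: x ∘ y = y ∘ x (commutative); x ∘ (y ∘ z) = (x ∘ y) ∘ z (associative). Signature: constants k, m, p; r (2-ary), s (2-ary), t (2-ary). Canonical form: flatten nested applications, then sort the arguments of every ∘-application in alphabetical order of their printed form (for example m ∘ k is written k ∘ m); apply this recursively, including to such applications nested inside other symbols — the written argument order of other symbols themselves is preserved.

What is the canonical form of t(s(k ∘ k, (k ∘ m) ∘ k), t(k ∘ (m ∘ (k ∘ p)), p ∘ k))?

Answer: t(s(k ∘ k, k ∘ k ∘ m), t(k ∘ k ∘ m ∘ p, k ∘ p))

Derivation:
Focus inside:  k ∘ (m ∘ (k ∘ p))
Flatten:  k ∘ m ∘ k ∘ p
Sort arguments:  k ∘ k ∘ m ∘ p
Rebuild:  t(s(k ∘ k, k ∘ k ∘ m), t(k ∘ k ∘ m ∘ p, k ∘ p))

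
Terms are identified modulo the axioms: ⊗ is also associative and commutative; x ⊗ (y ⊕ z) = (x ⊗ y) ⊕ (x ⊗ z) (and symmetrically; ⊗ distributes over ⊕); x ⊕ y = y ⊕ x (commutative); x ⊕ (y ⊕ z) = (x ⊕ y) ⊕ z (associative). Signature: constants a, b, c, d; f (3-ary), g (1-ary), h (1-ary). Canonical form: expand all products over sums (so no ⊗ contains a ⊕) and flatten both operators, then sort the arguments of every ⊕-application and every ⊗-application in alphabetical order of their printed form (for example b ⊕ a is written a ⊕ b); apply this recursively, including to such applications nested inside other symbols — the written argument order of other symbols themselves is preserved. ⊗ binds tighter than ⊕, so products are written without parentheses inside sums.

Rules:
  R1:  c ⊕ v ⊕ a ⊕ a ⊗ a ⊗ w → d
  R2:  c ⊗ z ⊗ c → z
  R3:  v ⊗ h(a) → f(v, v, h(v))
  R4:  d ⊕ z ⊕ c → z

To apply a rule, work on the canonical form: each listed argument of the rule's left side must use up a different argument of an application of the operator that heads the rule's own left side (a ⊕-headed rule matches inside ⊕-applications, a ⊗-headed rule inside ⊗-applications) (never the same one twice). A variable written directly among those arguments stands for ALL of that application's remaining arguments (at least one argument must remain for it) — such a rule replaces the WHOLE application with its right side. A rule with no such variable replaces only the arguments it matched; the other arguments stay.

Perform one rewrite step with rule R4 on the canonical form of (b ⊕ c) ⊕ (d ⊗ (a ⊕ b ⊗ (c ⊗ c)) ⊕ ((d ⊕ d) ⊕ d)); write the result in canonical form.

Answer: a ⊗ d ⊕ b ⊕ b ⊗ c ⊗ c ⊗ d ⊕ d ⊕ d

Derivation:
Canonical form:  a ⊗ d ⊕ b ⊕ b ⊗ c ⊗ c ⊗ d ⊕ c ⊕ d ⊕ d ⊕ d
Apply R4:  consuming c, d;  z := a ⊗ d ⊕ b ⊕ b ⊗ c ⊗ c ⊗ d ⊕ d ⊕ d
The variable takes the whole remainder — replace the entire application.
New term:  a ⊗ d ⊕ b ⊕ b ⊗ c ⊗ c ⊗ d ⊕ d ⊕ d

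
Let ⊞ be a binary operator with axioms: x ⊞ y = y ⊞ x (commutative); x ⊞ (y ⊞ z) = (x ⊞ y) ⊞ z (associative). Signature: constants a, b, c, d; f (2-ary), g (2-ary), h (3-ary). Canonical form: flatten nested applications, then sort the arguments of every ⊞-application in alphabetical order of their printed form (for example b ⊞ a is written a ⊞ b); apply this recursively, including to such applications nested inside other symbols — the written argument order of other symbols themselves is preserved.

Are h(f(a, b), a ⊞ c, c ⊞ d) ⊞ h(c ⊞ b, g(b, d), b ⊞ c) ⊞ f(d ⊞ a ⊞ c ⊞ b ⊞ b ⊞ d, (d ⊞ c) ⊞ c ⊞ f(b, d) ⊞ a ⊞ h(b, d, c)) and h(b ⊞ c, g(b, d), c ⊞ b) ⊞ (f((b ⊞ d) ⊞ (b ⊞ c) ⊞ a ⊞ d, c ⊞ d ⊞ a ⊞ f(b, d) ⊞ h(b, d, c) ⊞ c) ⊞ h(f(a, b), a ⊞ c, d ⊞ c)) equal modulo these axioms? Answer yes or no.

Left:  h(f(a, b), a ⊞ c, c ⊞ d) ⊞ h(c ⊞ b, g(b, d), b ⊞ c) ⊞ f(d ⊞ a ⊞ c ⊞ b ⊞ b ⊞ d, (d ⊞ c) ⊞ c ⊞ f(b, d) ⊞ a ⊞ h(b, d, c))
  Inside:  h(c ⊞ b, g(b, d), b ⊞ c)  →  h(b ⊞ c, g(b, d), b ⊞ c)
  Simplify inside:  f(d ⊞ a ⊞ c ⊞ b ⊞ b ⊞ d, (d ⊞ c) ⊞ c ⊞ f(b, d) ⊞ a ⊞ h(b, d, c))  →  f(a ⊞ b ⊞ b ⊞ c ⊞ d ⊞ d, a ⊞ c ⊞ c ⊞ d ⊞ f(b, d) ⊞ h(b, d, c))
  Sort:  f(a ⊞ b ⊞ b ⊞ c ⊞ d ⊞ d, a ⊞ c ⊞ c ⊞ d ⊞ f(b, d) ⊞ h(b, d, c)) ⊞ h(b ⊞ c, g(b, d), b ⊞ c) ⊞ h(f(a, b), a ⊞ c, c ⊞ d)
Right:  h(b ⊞ c, g(b, d), c ⊞ b) ⊞ (f((b ⊞ d) ⊞ (b ⊞ c) ⊞ a ⊞ d, c ⊞ d ⊞ a ⊞ f(b, d) ⊞ h(b, d, c) ⊞ c) ⊞ h(f(a, b), a ⊞ c, d ⊞ c))
  Un-nest:  h(b ⊞ c, g(b, d), c ⊞ b) ⊞ f((b ⊞ d) ⊞ (b ⊞ c) ⊞ a ⊞ d, c ⊞ d ⊞ a ⊞ f(b, d) ⊞ h(b, d, c) ⊞ c) ⊞ h(f(a, b), a ⊞ c, d ⊞ c)
  Canonicalize subterm:  h(b ⊞ c, g(b, d), c ⊞ b)  →  h(b ⊞ c, g(b, d), b ⊞ c)
  Simplify inside:  f((b ⊞ d) ⊞ (b ⊞ c) ⊞ a ⊞ d, c ⊞ d ⊞ a ⊞ f(b, d) ⊞ h(b, d, c) ⊞ c)  →  f(a ⊞ b ⊞ b ⊞ c ⊞ d ⊞ d, a ⊞ c ⊞ c ⊞ d ⊞ f(b, d) ⊞ h(b, d, c))
  Canonicalize subterm:  h(f(a, b), a ⊞ c, d ⊞ c)  →  h(f(a, b), a ⊞ c, c ⊞ d)
  Sort arguments:  f(a ⊞ b ⊞ b ⊞ c ⊞ d ⊞ d, a ⊞ c ⊞ c ⊞ d ⊞ f(b, d) ⊞ h(b, d, c)) ⊞ h(b ⊞ c, g(b, d), b ⊞ c) ⊞ h(f(a, b), a ⊞ c, c ⊞ d)

Answer: yes — both canonical forms are f(a ⊞ b ⊞ b ⊞ c ⊞ d ⊞ d, a ⊞ c ⊞ c ⊞ d ⊞ f(b, d) ⊞ h(b, d, c)) ⊞ h(b ⊞ c, g(b, d), b ⊞ c) ⊞ h(f(a, b), a ⊞ c, c ⊞ d)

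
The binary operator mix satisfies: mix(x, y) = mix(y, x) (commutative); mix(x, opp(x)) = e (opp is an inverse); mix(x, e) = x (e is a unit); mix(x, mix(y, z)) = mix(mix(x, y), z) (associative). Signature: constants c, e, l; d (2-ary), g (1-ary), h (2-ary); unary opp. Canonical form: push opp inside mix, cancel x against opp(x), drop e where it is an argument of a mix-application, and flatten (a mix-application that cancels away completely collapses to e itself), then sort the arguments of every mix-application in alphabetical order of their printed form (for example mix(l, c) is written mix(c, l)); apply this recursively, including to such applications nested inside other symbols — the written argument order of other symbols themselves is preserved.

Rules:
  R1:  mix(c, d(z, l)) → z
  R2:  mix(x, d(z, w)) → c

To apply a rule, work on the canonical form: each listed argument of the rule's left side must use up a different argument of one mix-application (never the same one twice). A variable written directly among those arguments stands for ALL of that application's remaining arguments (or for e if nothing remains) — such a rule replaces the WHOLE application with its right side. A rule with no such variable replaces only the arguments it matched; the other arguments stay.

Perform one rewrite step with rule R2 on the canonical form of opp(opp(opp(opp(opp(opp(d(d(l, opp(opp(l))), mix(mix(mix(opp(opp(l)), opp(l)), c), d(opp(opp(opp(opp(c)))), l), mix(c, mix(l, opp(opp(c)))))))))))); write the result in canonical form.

Canonical form:  d(d(l, l), mix(c, c, c, d(c, l), l))
R2 matches:  uses d(c, l);  w := l, x := mix(c, c, c, l), z := c
The variable takes the whole remainder — replace the entire application.
Giving:  d(d(l, l), c)

Answer: d(d(l, l), c)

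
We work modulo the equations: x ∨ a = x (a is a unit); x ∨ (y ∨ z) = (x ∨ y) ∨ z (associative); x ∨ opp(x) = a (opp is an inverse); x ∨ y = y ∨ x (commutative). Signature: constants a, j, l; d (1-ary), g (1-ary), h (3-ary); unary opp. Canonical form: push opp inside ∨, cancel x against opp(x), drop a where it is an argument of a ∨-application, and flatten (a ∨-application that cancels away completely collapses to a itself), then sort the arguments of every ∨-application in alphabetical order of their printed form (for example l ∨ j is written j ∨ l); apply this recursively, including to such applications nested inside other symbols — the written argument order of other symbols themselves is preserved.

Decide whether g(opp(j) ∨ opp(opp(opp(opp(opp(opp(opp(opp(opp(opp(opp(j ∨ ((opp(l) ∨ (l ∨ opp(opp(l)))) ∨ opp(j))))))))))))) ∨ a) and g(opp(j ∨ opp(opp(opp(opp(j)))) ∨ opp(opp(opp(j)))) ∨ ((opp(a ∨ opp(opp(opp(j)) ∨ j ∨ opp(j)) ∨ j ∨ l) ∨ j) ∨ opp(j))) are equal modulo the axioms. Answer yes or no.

Answer: yes — both canonical forms are g(opp(j) ∨ opp(l))

Derivation:
Left:  g(opp(j) ∨ opp(opp(opp(opp(opp(opp(opp(opp(opp(opp(opp(j ∨ ((opp(l) ∨ (l ∨ opp(opp(l)))) ∨ opp(j))))))))))))) ∨ a)
  Work inside:  opp(j) ∨ opp(opp(opp(opp(opp(opp(opp(opp(opp(opp(opp(j ∨ ((opp(l) ∨ (l ∨ opp(opp(l)))) ∨ opp(j))))))))))))) ∨ a
  Push opp inside:  distribute opp over ∨ and collapse double opp
  Collect terms:  opp(j) ∨ opp(l)
  Rebuild:  g(opp(j) ∨ opp(l))
Right:  g(opp(j ∨ opp(opp(opp(opp(j)))) ∨ opp(opp(opp(j)))) ∨ ((opp(a ∨ opp(opp(opp(j)) ∨ j ∨ opp(j)) ∨ j ∨ l) ∨ j) ∨ opp(j)))
  Focus inside:  opp(j ∨ opp(opp(opp(opp(j)))) ∨ opp(opp(opp(j)))) ∨ ((opp(a ∨ opp(opp(opp(j)) ∨ j ∨ opp(j)) ∨ j ∨ l) ∨ j) ∨ opp(j))
  Push opp inside:  distribute opp over ∨ and collapse double opp
  Collect:  opp(j) ∨ opp(l)
  Put back:  g(opp(j) ∨ opp(l))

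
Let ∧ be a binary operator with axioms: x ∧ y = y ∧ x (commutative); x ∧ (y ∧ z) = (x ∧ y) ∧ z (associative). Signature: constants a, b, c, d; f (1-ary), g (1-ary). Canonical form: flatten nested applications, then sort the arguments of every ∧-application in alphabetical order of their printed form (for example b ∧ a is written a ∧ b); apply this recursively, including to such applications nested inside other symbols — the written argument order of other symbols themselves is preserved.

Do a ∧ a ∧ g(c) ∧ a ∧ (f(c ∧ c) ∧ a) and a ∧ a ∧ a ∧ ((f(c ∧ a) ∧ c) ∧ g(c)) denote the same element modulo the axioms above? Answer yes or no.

Left:  a ∧ a ∧ g(c) ∧ a ∧ (f(c ∧ c) ∧ a)
  Flatten:  a ∧ a ∧ g(c) ∧ a ∧ f(c ∧ c) ∧ a
  Sort:  a ∧ a ∧ a ∧ a ∧ f(c ∧ c) ∧ g(c)
Right:  a ∧ a ∧ a ∧ ((f(c ∧ a) ∧ c) ∧ g(c))
  Flatten:  a ∧ a ∧ a ∧ f(c ∧ a) ∧ c ∧ g(c)
  Canonicalize subterm:  f(c ∧ a)  →  f(a ∧ c)
  Order the arguments:  a ∧ a ∧ a ∧ c ∧ f(a ∧ c) ∧ g(c)

Answer: no — a ∧ a ∧ a ∧ a ∧ f(c ∧ c) ∧ g(c) vs a ∧ a ∧ a ∧ c ∧ f(a ∧ c) ∧ g(c)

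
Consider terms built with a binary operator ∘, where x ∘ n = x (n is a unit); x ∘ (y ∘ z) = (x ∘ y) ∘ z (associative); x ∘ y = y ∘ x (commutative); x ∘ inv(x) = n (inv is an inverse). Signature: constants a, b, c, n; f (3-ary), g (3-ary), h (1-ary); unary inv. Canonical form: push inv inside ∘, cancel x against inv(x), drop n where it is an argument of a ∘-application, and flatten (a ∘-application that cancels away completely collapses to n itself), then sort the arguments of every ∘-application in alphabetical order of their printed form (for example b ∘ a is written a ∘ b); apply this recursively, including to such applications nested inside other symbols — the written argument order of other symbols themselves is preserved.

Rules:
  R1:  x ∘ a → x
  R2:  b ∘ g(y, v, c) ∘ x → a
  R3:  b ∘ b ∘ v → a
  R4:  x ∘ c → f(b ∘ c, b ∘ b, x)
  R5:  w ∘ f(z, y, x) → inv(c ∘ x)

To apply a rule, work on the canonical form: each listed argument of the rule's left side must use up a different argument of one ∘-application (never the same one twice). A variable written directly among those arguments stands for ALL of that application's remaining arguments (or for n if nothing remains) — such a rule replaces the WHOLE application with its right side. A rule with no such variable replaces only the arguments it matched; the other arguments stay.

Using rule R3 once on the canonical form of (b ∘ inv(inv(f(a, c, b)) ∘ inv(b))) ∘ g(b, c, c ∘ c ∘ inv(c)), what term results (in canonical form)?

Canonical form:  b ∘ b ∘ f(a, c, b) ∘ g(b, c, c)
R3 matches:  uses b, b;  v := f(a, c, b) ∘ g(b, c, c)
Every leftover argument binds to the variable; the entire application is replaced.
Giving:  a

Answer: a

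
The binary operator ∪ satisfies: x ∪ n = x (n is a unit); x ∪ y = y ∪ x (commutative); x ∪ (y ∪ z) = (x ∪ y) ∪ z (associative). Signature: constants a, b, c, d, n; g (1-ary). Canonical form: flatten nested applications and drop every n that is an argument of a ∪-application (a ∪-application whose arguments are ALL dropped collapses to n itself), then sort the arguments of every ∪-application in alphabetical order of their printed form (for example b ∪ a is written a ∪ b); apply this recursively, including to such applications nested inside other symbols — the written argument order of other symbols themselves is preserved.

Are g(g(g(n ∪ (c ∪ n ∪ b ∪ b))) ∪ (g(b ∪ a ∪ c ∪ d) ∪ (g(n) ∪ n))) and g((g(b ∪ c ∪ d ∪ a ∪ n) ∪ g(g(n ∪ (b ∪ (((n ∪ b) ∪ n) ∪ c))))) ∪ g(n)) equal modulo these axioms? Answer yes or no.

Left:  g(g(g(n ∪ (c ∪ n ∪ b ∪ b))) ∪ (g(b ∪ a ∪ c ∪ d) ∪ (g(n) ∪ n)))
  Focus inside:  g(g(n ∪ (c ∪ n ∪ b ∪ b))) ∪ (g(b ∪ a ∪ c ∪ d) ∪ (g(n) ∪ n))
  Flatten:  g(g(n ∪ (c ∪ n ∪ b ∪ b))) ∪ g(b ∪ a ∪ c ∪ d) ∪ g(n) ∪ n
  Canonicalize subterm:  g(g(n ∪ (c ∪ n ∪ b ∪ b)))  →  g(g(b ∪ b ∪ c))
  Inside:  g(b ∪ a ∪ c ∪ d)  →  g(a ∪ b ∪ c ∪ d)
  Drop the unit:  drop n
  Order the arguments:  g(a ∪ b ∪ c ∪ d) ∪ g(g(b ∪ b ∪ c)) ∪ g(n)
  Put back:  g(g(a ∪ b ∪ c ∪ d) ∪ g(g(b ∪ b ∪ c)) ∪ g(n))
Right:  g((g(b ∪ c ∪ d ∪ a ∪ n) ∪ g(g(n ∪ (b ∪ (((n ∪ b) ∪ n) ∪ c))))) ∪ g(n))
  Focus inside:  (g(b ∪ c ∪ d ∪ a ∪ n) ∪ g(g(n ∪ (b ∪ (((n ∪ b) ∪ n) ∪ c))))) ∪ g(n)
  Merge nested applications:  g(b ∪ c ∪ d ∪ a ∪ n) ∪ g(g(n ∪ (b ∪ (((n ∪ b) ∪ n) ∪ c)))) ∪ g(n)
  Inside:  g(b ∪ c ∪ d ∪ a ∪ n)  →  g(a ∪ b ∪ c ∪ d)
  Canonicalize subterm:  g(g(n ∪ (b ∪ (((n ∪ b) ∪ n) ∪ c))))  →  g(g(b ∪ b ∪ c))
  Sort:  g(a ∪ b ∪ c ∪ d) ∪ g(g(b ∪ b ∪ c)) ∪ g(n)
  Reassemble:  g(g(a ∪ b ∪ c ∪ d) ∪ g(g(b ∪ b ∪ c)) ∪ g(n))

Answer: yes — both canonical forms are g(g(a ∪ b ∪ c ∪ d) ∪ g(g(b ∪ b ∪ c)) ∪ g(n))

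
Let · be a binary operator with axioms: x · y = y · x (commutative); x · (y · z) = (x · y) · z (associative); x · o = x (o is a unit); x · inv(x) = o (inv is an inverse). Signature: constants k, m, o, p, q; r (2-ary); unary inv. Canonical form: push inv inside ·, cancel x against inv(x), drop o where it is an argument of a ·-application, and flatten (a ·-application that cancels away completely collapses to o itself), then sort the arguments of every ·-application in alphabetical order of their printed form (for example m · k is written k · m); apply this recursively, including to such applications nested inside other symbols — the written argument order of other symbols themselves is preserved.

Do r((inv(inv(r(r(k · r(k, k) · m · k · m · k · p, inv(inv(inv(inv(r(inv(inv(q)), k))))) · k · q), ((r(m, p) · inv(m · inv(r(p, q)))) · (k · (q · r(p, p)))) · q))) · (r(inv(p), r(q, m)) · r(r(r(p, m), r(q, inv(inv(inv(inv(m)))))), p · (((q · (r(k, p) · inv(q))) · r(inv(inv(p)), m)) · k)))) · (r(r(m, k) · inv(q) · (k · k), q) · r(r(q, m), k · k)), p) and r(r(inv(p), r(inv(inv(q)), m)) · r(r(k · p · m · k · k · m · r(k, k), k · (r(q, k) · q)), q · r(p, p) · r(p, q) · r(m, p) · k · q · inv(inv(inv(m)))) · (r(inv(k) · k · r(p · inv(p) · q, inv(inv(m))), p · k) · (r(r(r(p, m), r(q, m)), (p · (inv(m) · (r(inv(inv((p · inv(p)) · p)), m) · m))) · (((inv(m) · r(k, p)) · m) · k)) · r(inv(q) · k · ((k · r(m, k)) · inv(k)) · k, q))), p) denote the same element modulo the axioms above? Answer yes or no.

Left:  r((inv(inv(r(r(k · r(k, k) · m · k · m · k · p, inv(inv(inv(inv(r(inv(inv(q)), k))))) · k · q), ((r(m, p) · inv(m · inv(r(p, q)))) · (k · (q · r(p, p)))) · q))) · (r(inv(p), r(q, m)) · r(r(r(p, m), r(q, inv(inv(inv(inv(m)))))), p · (((q · (r(k, p) · inv(q))) · r(inv(inv(p)), m)) · k)))) · (r(r(m, k) · inv(q) · (k · k), q) · r(r(q, m), k · k)), p)
  Work inside:  (inv(inv(r(r(k · r(k, k) · m · k · m · k · p, inv(inv(inv(inv(r(inv(inv(q)), k))))) · k · q), ((r(m, p) · inv(m · inv(r(p, q)))) · (k · (q · r(p, p)))) · q))) · (r(inv(p), r(q, m)) · r(r(r(p, m), r(q, inv(inv(inv(inv(m)))))), p · (((q · (r(k, p) · inv(q))) · r(inv(inv(p)), m)) · k)))) · (r(r(m, k) · inv(q) · (k · k), q) · r(r(q, m), k · k))
  Push inv inside:  distribute inv over · and collapse double inv
  Collect terms:  r(r(k · k · k · m · m · p · r(k, k), k · q · r(q, k)), inv(m) · k · q · q · r(m, p) · r(p, p) · r(p, q)) · r(inv(p), r(q, m)) · r(r(r(p, m), r(q, m)), k · p · r(k, p) · r(p, m)) · r(inv(q) · k · k · r(m, k), q) · r(r(q, m), k · k)
  Sort arguments:  r(inv(p), r(q, m)) · r(inv(q) · k · k · r(m, k), q) · r(r(k · k · k · m · m · p · r(k, k), k · q · r(q, k)), inv(m) · k · q · q · r(m, p) · r(p, p) · r(p, q)) · r(r(q, m), k · k) · r(r(r(p, m), r(q, m)), k · p · r(k, p) · r(p, m))
  Rebuild:  r(r(inv(p), r(q, m)) · r(inv(q) · k · k · r(m, k), q) · r(r(k · k · k · m · m · p · r(k, k), k · q · r(q, k)), inv(m) · k · q · q · r(m, p) · r(p, p) · r(p, q)) · r(r(q, m), k · k) · r(r(r(p, m), r(q, m)), k · p · r(k, p) · r(p, m)), p)
Right:  r(r(inv(p), r(inv(inv(q)), m)) · r(r(k · p · m · k · k · m · r(k, k), k · (r(q, k) · q)), q · r(p, p) · r(p, q) · r(m, p) · k · q · inv(inv(inv(m)))) · (r(inv(k) · k · r(p · inv(p) · q, inv(inv(m))), p · k) · (r(r(r(p, m), r(q, m)), (p · (inv(m) · (r(inv(inv((p · inv(p)) · p)), m) · m))) · (((inv(m) · r(k, p)) · m) · k)) · r(inv(q) · k · ((k · r(m, k)) · inv(k)) · k, q))), p)
  Focus inside:  r(inv(p), r(inv(inv(q)), m)) · r(r(k · p · m · k · k · m · r(k, k), k · (r(q, k) · q)), q · r(p, p) · r(p, q) · r(m, p) · k · q · inv(inv(inv(m)))) · (r(inv(k) · k · r(p · inv(p) · q, inv(inv(m))), p · k) · (r(r(r(p, m), r(q, m)), (p · (inv(m) · (r(inv(inv((p · inv(p)) · p)), m) · m))) · (((inv(m) · r(k, p)) · m) · k)) · r(inv(q) · k · ((k · r(m, k)) · inv(k)) · k, q)))
  Push inv inside:  distribute inv over · and collapse double inv
  Combine occurrences:  r(inv(p), r(q, m)) · r(r(k · k · k · m · m · p · r(k, k), k · q · r(q, k)), inv(m) · k · q · q · r(m, p) · r(p, p) · r(p, q)) · r(r(q, m), k · p) · r(r(r(p, m), r(q, m)), k · p · r(k, p) · r(p, m)) · r(inv(q) · k · k · r(m, k), q)
  Sort:  r(inv(p), r(q, m)) · r(inv(q) · k · k · r(m, k), q) · r(r(k · k · k · m · m · p · r(k, k), k · q · r(q, k)), inv(m) · k · q · q · r(m, p) · r(p, p) · r(p, q)) · r(r(q, m), k · p) · r(r(r(p, m), r(q, m)), k · p · r(k, p) · r(p, m))
  Put back:  r(r(inv(p), r(q, m)) · r(inv(q) · k · k · r(m, k), q) · r(r(k · k · k · m · m · p · r(k, k), k · q · r(q, k)), inv(m) · k · q · q · r(m, p) · r(p, p) · r(p, q)) · r(r(q, m), k · p) · r(r(r(p, m), r(q, m)), k · p · r(k, p) · r(p, m)), p)

Answer: no — r(r(inv(p), r(q, m)) · r(inv(q) · k · k · r(m, k), q) · r(r(k · k · k · m · m · p · r(k, k), k · q · r(q, k)), inv(m) · k · q · q · r(m, p) · r(p, p) · r(p, q)) · r(r(q, m), k · k) · r(r(r(p, m), r(q, m)), k · p · r(k, p) · r(p, m)), p) vs r(r(inv(p), r(q, m)) · r(inv(q) · k · k · r(m, k), q) · r(r(k · k · k · m · m · p · r(k, k), k · q · r(q, k)), inv(m) · k · q · q · r(m, p) · r(p, p) · r(p, q)) · r(r(q, m), k · p) · r(r(r(p, m), r(q, m)), k · p · r(k, p) · r(p, m)), p)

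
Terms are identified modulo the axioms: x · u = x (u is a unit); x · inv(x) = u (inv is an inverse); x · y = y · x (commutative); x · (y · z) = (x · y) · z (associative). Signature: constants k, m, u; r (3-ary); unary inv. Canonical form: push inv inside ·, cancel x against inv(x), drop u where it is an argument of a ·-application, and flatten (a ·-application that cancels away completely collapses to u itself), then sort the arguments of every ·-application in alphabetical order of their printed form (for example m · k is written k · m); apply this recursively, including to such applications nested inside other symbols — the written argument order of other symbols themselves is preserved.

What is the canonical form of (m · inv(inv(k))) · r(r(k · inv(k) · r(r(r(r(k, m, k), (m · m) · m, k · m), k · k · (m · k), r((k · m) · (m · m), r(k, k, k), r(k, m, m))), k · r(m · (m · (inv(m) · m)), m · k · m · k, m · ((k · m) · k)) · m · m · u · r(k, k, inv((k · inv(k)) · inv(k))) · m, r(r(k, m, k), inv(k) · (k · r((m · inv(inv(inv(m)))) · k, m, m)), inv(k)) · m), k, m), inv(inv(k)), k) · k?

Push inv inside:  distribute inv over · and collapse double inv
Combine occurrences:  m · k · k · r(r(r(r(r(r(k, m, k), m · m · m, k · m), k · k · k · m, r(k · m · m · m, r(k, k, k), r(k, m, m))), k · m · m · m · r(k, k, k) · r(m · m, k · k · m · m, k · k · m · m), m · r(r(k, m, k), r(k, m, m), inv(k))), k, m), k, k)
Sort:  k · k · m · r(r(r(r(r(r(k, m, k), m · m · m, k · m), k · k · k · m, r(k · m · m · m, r(k, k, k), r(k, m, m))), k · m · m · m · r(k, k, k) · r(m · m, k · k · m · m, k · k · m · m), m · r(r(k, m, k), r(k, m, m), inv(k))), k, m), k, k)

Answer: k · k · m · r(r(r(r(r(r(k, m, k), m · m · m, k · m), k · k · k · m, r(k · m · m · m, r(k, k, k), r(k, m, m))), k · m · m · m · r(k, k, k) · r(m · m, k · k · m · m, k · k · m · m), m · r(r(k, m, k), r(k, m, m), inv(k))), k, m), k, k)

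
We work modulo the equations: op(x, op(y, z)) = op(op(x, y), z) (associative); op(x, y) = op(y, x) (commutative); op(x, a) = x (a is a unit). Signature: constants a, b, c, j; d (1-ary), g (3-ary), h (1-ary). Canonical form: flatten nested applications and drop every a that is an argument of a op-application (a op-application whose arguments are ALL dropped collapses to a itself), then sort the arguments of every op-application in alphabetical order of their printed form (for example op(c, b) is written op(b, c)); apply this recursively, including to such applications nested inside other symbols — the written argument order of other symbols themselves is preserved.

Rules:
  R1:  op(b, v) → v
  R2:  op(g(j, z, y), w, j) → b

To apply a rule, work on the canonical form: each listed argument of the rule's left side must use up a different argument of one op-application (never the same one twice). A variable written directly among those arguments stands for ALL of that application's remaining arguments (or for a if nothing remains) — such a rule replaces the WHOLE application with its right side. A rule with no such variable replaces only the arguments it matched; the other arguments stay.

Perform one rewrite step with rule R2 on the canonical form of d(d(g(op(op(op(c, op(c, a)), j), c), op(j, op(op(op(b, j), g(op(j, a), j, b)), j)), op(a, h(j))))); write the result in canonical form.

Answer: d(d(g(op(c, c, c, j), b, h(j))))

Derivation:
Canonical form:  d(d(g(op(c, c, c, j), op(b, g(j, j, b), j, j, j), h(j))))
R2 matches:  uses g(j, j, b), j;  w := op(b, j, j), y := b, z := j
The variable takes the whole remainder — replace the entire application.
Giving:  d(d(g(op(c, c, c, j), b, h(j))))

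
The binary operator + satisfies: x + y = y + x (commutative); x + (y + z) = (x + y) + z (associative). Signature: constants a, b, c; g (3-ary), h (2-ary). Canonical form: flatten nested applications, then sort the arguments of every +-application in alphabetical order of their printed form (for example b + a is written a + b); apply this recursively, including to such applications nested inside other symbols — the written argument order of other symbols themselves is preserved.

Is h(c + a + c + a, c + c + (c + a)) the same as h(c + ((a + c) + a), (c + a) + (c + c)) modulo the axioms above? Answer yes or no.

Answer: yes — both canonical forms are h(a + a + c + c, a + c + c + c)

Derivation:
Left:  h(c + a + c + a, c + c + (c + a))
  Work inside:  c + c + (c + a)
  Un-nest:  c + c + c + a
  Sort arguments:  a + c + c + c
  Rebuild:  h(a + a + c + c, a + c + c + c)
Right:  h(c + ((a + c) + a), (c + a) + (c + c))
  Focus inside:  (c + a) + (c + c)
  Flatten:  c + a + c + c
  Order the arguments:  a + c + c + c
  Put back:  h(a + a + c + c, a + c + c + c)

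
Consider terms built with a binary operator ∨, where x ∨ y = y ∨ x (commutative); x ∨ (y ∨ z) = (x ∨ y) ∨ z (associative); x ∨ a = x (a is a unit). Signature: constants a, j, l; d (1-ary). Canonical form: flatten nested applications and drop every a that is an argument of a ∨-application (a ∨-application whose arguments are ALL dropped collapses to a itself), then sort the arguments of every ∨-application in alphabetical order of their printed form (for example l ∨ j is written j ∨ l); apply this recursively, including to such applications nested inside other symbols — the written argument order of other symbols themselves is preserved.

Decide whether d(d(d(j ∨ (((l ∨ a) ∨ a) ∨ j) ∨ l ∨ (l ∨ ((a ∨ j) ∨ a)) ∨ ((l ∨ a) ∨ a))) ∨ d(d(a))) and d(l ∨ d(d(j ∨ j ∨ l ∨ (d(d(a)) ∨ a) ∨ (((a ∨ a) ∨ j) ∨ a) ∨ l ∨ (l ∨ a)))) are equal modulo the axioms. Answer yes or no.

Left:  d(d(d(j ∨ (((l ∨ a) ∨ a) ∨ j) ∨ l ∨ (l ∨ ((a ∨ j) ∨ a)) ∨ ((l ∨ a) ∨ a))) ∨ d(d(a)))
  Focus inside:  d(d(j ∨ (((l ∨ a) ∨ a) ∨ j) ∨ l ∨ (l ∨ ((a ∨ j) ∨ a)) ∨ ((l ∨ a) ∨ a))) ∨ d(d(a))
  Canonicalize subterm:  d(d(j ∨ (((l ∨ a) ∨ a) ∨ j) ∨ l ∨ (l ∨ ((a ∨ j) ∨ a)) ∨ ((l ∨ a) ∨ a)))  →  d(d(j ∨ j ∨ j ∨ l ∨ l ∨ l ∨ l))
  Sort:  d(d(a)) ∨ d(d(j ∨ j ∨ j ∨ l ∨ l ∨ l ∨ l))
  Rebuild:  d(d(d(a)) ∨ d(d(j ∨ j ∨ j ∨ l ∨ l ∨ l ∨ l)))
Right:  d(l ∨ d(d(j ∨ j ∨ l ∨ (d(d(a)) ∨ a) ∨ (((a ∨ a) ∨ j) ∨ a) ∨ l ∨ (l ∨ a))))
  Work inside:  l ∨ d(d(j ∨ j ∨ l ∨ (d(d(a)) ∨ a) ∨ (((a ∨ a) ∨ j) ∨ a) ∨ l ∨ (l ∨ a)))
  Inside:  d(d(j ∨ j ∨ l ∨ (d(d(a)) ∨ a) ∨ (((a ∨ a) ∨ j) ∨ a) ∨ l ∨ (l ∨ a)))  →  d(d(d(d(a)) ∨ j ∨ j ∨ j ∨ l ∨ l ∨ l))
  Order the arguments:  d(d(d(d(a)) ∨ j ∨ j ∨ j ∨ l ∨ l ∨ l)) ∨ l
  Rebuild:  d(d(d(d(d(a)) ∨ j ∨ j ∨ j ∨ l ∨ l ∨ l)) ∨ l)

Answer: no — d(d(d(a)) ∨ d(d(j ∨ j ∨ j ∨ l ∨ l ∨ l ∨ l))) vs d(d(d(d(d(a)) ∨ j ∨ j ∨ j ∨ l ∨ l ∨ l)) ∨ l)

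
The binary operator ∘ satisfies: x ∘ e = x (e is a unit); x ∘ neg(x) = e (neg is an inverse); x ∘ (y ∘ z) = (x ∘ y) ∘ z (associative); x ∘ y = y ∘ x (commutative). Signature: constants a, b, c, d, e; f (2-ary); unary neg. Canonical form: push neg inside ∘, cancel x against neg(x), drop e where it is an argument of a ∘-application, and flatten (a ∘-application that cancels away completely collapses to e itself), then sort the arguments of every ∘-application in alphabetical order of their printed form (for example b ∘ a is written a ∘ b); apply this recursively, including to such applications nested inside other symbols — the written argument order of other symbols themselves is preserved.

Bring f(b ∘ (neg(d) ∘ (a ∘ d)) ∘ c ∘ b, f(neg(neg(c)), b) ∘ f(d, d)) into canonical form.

Work inside:  b ∘ (neg(d) ∘ (a ∘ d)) ∘ c ∘ b
Inverses cancel:  d cancels
Combine occurrences:  b ∘ b ∘ a ∘ c
Sort arguments:  a ∘ b ∘ b ∘ c
Put back:  f(a ∘ b ∘ b ∘ c, f(c, b) ∘ f(d, d))

Answer: f(a ∘ b ∘ b ∘ c, f(c, b) ∘ f(d, d))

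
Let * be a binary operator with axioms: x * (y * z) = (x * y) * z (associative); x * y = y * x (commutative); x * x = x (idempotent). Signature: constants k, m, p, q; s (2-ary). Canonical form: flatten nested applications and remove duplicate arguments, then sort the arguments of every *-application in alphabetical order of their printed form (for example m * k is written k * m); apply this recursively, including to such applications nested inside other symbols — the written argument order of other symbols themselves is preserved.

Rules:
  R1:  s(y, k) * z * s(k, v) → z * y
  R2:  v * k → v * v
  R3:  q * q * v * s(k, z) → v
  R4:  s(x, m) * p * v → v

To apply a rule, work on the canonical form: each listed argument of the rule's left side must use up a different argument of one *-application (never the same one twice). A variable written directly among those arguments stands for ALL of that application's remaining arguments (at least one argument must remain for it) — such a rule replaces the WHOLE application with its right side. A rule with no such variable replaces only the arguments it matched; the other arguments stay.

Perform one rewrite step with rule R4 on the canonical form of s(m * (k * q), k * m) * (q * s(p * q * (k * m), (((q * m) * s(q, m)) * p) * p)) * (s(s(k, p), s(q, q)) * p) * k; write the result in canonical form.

Canonical form:  k * p * q * s(k * m * p * q, m * p * q * s(q, m)) * s(k * m * q, k * m) * s(s(k, p), s(q, q))
Match R4:  consume p, s(q, m);  v := m * q, x := q
The variable takes the whole remainder — replace the entire application.
Result:  k * p * q * s(k * m * p * q, m * q) * s(k * m * q, k * m) * s(s(k, p), s(q, q))

Answer: k * p * q * s(k * m * p * q, m * q) * s(k * m * q, k * m) * s(s(k, p), s(q, q))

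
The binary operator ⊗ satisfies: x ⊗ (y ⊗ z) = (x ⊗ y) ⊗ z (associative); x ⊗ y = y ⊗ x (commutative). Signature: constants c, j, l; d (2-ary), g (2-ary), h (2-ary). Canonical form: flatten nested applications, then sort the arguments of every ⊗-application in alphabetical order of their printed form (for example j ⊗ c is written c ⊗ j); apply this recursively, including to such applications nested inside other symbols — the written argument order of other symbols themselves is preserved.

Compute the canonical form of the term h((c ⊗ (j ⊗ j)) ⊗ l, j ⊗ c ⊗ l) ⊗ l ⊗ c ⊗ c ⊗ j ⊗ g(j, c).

Answer: c ⊗ c ⊗ g(j, c) ⊗ h(c ⊗ j ⊗ j ⊗ l, c ⊗ j ⊗ l) ⊗ j ⊗ l

Derivation:
Simplify inside:  h((c ⊗ (j ⊗ j)) ⊗ l, j ⊗ c ⊗ l)  →  h(c ⊗ j ⊗ j ⊗ l, c ⊗ j ⊗ l)
Order the arguments:  c ⊗ c ⊗ g(j, c) ⊗ h(c ⊗ j ⊗ j ⊗ l, c ⊗ j ⊗ l) ⊗ j ⊗ l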